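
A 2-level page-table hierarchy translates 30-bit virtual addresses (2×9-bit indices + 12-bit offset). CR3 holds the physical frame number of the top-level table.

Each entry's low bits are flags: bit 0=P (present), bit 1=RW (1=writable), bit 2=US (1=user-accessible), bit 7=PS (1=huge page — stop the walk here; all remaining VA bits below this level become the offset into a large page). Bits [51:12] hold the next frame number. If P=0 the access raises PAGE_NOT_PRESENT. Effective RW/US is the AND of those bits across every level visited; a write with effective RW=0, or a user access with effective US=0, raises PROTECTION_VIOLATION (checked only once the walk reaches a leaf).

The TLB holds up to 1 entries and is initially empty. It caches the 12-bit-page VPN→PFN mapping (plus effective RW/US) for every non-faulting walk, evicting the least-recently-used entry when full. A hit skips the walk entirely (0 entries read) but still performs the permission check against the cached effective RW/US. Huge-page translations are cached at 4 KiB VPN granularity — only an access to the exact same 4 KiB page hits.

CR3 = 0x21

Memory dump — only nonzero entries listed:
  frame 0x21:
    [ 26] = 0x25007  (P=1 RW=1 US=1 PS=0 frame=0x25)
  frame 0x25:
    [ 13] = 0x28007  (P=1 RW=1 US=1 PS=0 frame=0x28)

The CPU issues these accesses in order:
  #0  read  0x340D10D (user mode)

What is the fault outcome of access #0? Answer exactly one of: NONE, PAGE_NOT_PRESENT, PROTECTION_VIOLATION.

Per-access translation:
#0 VA=0x340D10D (r,user):
  L0 @0x21[26] → 0x25007  P=1,RW=1,US=1,PS=0
  L1 @0x25[13] → 0x28007  P=1,RW=1,US=1,PS=0
  ⇒ phys 0x2810D  [2 reads]

Access #0 fault: NONE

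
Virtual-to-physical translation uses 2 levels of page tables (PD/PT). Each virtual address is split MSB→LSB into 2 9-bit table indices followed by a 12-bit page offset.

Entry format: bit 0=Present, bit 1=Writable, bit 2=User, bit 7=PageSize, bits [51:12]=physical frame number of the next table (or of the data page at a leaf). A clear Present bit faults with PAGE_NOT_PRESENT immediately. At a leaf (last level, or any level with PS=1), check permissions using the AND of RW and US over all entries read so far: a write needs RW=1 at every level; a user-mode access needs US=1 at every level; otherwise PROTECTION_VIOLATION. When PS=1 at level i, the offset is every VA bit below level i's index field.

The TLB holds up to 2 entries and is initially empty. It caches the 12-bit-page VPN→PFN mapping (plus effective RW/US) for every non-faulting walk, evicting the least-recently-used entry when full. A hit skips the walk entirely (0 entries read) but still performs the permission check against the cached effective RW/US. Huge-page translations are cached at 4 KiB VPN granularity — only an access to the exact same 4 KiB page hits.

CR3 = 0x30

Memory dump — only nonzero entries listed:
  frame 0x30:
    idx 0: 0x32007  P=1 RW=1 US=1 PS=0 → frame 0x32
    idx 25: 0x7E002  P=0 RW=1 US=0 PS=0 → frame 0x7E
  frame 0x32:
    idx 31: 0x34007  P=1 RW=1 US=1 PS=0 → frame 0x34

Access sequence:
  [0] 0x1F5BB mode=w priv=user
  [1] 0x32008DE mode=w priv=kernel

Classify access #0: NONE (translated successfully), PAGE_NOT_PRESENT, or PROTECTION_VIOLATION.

Walk each access:
#0 VA=0x1F5BB (w,user):
  lvl0: tbl 0x30, slot 0 ⇒ 0x32007 (P1/RW1/US1/PS0)
  lvl1: tbl 0x32, slot 31 ⇒ 0x34007 (P1/RW1/US1/PS0)
  ⇒ phys 0x345BB  [2 reads]
#1 VA=0x32008DE (w,kernel):
  lvl0: tbl 0x30, slot 25 ⇒ 0x7E002 (P0/RW1/US0/PS0)
  → PAGE_NOT_PRESENT  (1 entries read)

Access #0 fault: NONE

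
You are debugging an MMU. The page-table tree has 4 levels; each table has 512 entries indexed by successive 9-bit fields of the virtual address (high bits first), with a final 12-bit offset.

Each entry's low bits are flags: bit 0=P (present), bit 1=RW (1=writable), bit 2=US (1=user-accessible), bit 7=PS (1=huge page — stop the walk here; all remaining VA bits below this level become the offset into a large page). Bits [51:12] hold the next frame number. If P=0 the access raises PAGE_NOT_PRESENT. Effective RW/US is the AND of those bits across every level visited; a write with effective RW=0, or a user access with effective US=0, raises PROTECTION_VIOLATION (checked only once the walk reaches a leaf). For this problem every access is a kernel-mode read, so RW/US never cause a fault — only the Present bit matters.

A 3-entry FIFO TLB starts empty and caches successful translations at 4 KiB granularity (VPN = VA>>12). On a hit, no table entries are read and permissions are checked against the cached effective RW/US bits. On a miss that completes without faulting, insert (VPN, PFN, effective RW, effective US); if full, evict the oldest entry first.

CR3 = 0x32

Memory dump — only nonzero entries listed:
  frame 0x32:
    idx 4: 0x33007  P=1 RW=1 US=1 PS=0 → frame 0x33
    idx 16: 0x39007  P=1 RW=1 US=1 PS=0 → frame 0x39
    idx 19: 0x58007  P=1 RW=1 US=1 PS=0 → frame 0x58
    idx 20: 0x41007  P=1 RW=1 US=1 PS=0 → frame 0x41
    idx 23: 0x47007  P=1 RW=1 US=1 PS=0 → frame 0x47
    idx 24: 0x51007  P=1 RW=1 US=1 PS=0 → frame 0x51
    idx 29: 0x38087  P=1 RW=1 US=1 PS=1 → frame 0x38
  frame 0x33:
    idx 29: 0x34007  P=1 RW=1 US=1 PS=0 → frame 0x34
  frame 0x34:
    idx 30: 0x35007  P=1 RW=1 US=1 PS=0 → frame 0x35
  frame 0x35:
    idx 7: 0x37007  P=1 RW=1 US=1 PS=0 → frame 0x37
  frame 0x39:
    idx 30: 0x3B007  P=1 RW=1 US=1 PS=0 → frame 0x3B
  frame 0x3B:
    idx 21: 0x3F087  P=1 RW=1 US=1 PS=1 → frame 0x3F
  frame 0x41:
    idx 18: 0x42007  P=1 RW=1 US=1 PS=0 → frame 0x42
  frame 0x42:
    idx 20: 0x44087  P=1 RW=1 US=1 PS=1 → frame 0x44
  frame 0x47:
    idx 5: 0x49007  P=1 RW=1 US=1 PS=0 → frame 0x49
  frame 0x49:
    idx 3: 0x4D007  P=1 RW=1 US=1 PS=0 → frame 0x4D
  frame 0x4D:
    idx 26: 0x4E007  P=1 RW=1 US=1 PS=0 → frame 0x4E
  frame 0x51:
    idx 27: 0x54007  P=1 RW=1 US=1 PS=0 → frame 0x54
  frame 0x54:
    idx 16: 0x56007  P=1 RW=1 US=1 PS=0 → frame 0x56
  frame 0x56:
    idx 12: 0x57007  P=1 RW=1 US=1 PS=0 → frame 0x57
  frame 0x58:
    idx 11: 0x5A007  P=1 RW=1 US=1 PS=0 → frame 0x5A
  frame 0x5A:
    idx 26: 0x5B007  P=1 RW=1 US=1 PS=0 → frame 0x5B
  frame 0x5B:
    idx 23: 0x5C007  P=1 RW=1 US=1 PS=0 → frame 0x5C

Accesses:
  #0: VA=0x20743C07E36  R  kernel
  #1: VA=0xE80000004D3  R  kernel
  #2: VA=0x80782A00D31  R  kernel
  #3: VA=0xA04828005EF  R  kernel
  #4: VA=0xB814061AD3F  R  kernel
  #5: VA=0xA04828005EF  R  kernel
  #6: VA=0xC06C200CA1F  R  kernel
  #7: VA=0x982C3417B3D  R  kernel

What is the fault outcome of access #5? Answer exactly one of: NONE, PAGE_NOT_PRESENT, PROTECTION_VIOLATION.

Per-access translation:
#0 VA=0x20743C07E36 (r,kernel):
  L0 @0x32[4] → 0x33007  P=1,RW=1,US=1,PS=0
  L1 @0x33[29] → 0x34007  P=1,RW=1,US=1,PS=0
  L2 @0x34[30] → 0x35007  P=1,RW=1,US=1,PS=0
  L3 @0x35[7] → 0x37007  P=1,RW=1,US=1,PS=0
  → PA=0x37E36  (4 entries read)
#1 VA=0xE80000004D3 (r,kernel):
  L0 @0x32[29] → 0x38087  P=1,RW=1,US=1,PS=1
  → PA=0x384D3 (huge @L0)  (1 entries read)
#2 VA=0x80782A00D31 (r,kernel):
  L0 @0x32[16] → 0x39007  P=1,RW=1,US=1,PS=0
  L1 @0x39[30] → 0x3B007  P=1,RW=1,US=1,PS=0
  L2 @0x3B[21] → 0x3F087  P=1,RW=1,US=1,PS=1
  → PA=0x3FD31 (huge @L2)  (3 entries read)
#3 VA=0xA04828005EF (r,kernel):
  L0 @0x32[20] → 0x41007  P=1,RW=1,US=1,PS=0
  L1 @0x41[18] → 0x42007  P=1,RW=1,US=1,PS=0
  L2 @0x42[20] → 0x44087  P=1,RW=1,US=1,PS=1
  → PA=0x445EF (huge @L2)  (3 entries read)
#4 VA=0xB814061AD3F (r,kernel):
  L0 @0x32[23] → 0x47007  P=1,RW=1,US=1,PS=0
  L1 @0x47[5] → 0x49007  P=1,RW=1,US=1,PS=0
  L2 @0x49[3] → 0x4D007  P=1,RW=1,US=1,PS=0
  L3 @0x4D[26] → 0x4E007  P=1,RW=1,US=1,PS=0
  → PA=0x4ED3F  (4 entries read)
#5 VA=0xA04828005EF (r,kernel):
  TLB hit vpn=0xA0482800 → PA=0x445EF
#6 VA=0xC06C200CA1F (r,kernel):
  L0 @0x32[24] → 0x51007  P=1,RW=1,US=1,PS=0
  L1 @0x51[27] → 0x54007  P=1,RW=1,US=1,PS=0
  L2 @0x54[16] → 0x56007  P=1,RW=1,US=1,PS=0
  L3 @0x56[12] → 0x57007  P=1,RW=1,US=1,PS=0
  → PA=0x57A1F  (4 entries read)
#7 VA=0x982C3417B3D (r,kernel):
  L0 @0x32[19] → 0x58007  P=1,RW=1,US=1,PS=0
  L1 @0x58[11] → 0x5A007  P=1,RW=1,US=1,PS=0
  L2 @0x5A[26] → 0x5B007  P=1,RW=1,US=1,PS=0
  L3 @0x5B[23] → 0x5C007  P=1,RW=1,US=1,PS=0
  → PA=0x5CB3D  (4 entries read)

Access #5 fault: NONE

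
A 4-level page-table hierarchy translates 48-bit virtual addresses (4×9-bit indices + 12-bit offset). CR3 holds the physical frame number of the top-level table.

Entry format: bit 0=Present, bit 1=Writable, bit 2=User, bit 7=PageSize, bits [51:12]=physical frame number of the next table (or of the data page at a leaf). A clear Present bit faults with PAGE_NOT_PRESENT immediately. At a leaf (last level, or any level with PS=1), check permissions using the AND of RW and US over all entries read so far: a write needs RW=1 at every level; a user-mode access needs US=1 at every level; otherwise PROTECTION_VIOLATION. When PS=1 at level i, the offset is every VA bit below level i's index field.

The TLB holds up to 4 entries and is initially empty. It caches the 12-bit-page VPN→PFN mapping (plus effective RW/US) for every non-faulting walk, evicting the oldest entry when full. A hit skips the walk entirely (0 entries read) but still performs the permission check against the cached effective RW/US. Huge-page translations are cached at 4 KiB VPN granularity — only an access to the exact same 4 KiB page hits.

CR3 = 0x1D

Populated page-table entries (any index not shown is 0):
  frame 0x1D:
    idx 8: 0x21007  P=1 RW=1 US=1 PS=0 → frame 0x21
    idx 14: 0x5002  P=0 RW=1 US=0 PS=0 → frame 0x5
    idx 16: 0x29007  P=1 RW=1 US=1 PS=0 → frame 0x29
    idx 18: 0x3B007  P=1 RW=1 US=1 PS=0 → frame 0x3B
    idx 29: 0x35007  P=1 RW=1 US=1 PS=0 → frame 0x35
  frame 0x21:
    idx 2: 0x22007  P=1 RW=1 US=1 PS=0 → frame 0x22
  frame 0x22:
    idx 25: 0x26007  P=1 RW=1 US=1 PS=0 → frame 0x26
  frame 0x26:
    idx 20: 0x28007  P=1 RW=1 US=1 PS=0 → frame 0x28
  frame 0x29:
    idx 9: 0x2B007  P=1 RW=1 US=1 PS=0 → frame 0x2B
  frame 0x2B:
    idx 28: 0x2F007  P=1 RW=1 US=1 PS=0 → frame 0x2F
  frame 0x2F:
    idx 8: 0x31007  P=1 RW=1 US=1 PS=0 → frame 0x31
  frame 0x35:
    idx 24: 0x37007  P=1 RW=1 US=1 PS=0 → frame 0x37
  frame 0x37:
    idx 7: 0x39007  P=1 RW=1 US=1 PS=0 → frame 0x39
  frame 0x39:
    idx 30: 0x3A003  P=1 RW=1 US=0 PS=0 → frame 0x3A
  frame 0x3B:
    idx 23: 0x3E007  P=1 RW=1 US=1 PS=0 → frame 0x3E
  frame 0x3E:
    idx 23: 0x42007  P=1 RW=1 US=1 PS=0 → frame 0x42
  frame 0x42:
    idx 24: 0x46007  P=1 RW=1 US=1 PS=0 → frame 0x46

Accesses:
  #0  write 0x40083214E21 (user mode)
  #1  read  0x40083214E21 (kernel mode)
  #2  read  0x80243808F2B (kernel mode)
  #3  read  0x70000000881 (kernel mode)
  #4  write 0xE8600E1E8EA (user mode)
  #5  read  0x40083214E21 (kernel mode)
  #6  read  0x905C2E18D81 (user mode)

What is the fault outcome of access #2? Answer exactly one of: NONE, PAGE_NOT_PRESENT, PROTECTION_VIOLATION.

Trace:
#0 VA=0x40083214E21 (w,user):
  [0] read 0x1D idx=8: raw=0x21007 flags P=1 W=1 U=1 S=0
  [1] read 0x21 idx=2: raw=0x22007 flags P=1 W=1 U=1 S=0
  [2] read 0x22 idx=25: raw=0x26007 flags P=1 W=1 U=1 S=0
  [3] read 0x26 idx=20: raw=0x28007 flags P=1 W=1 U=1 S=0
  ✓ 0x28E21  — 4 lookups
#1 VA=0x40083214E21 (r,kernel):
  TLB hit vpn=0x40083214 → PA=0x28E21
#2 VA=0x80243808F2B (r,kernel):
  [0] read 0x1D idx=16: raw=0x29007 flags P=1 W=1 U=1 S=0
  [1] read 0x29 idx=9: raw=0x2B007 flags P=1 W=1 U=1 S=0
  [2] read 0x2B idx=28: raw=0x2F007 flags P=1 W=1 U=1 S=0
  [3] read 0x2F idx=8: raw=0x31007 flags P=1 W=1 U=1 S=0
  ✓ 0x31F2B  — 4 lookups
#3 VA=0x70000000881 (r,kernel):
  [0] read 0x1D idx=14: raw=0x5002 flags P=0 W=1 U=0 S=0
  ⇒ fault: PAGE_NOT_PRESENT  — 1 lookups
#4 VA=0xE8600E1E8EA (w,user):
  [0] read 0x1D idx=29: raw=0x35007 flags P=1 W=1 U=1 S=0
  [1] read 0x35 idx=24: raw=0x37007 flags P=1 W=1 U=1 S=0
  [2] read 0x37 idx=7: raw=0x39007 flags P=1 W=1 U=1 S=0
  [3] read 0x39 idx=30: raw=0x3A003 flags P=1 W=1 U=0 S=0
  ⇒ fault: PROTECTION_VIOLATION  — 4 lookups
#5 VA=0x40083214E21 (r,kernel):
  TLB hit vpn=0x40083214 → PA=0x28E21
#6 VA=0x905C2E18D81 (r,user):
  [0] read 0x1D idx=18: raw=0x3B007 flags P=1 W=1 U=1 S=0
  [1] read 0x3B idx=23: raw=0x3E007 flags P=1 W=1 U=1 S=0
  [2] read 0x3E idx=23: raw=0x42007 flags P=1 W=1 U=1 S=0
  [3] read 0x42 idx=24: raw=0x46007 flags P=1 W=1 U=1 S=0
  ✓ 0x46D81  — 4 lookups

Access #2 fault: NONE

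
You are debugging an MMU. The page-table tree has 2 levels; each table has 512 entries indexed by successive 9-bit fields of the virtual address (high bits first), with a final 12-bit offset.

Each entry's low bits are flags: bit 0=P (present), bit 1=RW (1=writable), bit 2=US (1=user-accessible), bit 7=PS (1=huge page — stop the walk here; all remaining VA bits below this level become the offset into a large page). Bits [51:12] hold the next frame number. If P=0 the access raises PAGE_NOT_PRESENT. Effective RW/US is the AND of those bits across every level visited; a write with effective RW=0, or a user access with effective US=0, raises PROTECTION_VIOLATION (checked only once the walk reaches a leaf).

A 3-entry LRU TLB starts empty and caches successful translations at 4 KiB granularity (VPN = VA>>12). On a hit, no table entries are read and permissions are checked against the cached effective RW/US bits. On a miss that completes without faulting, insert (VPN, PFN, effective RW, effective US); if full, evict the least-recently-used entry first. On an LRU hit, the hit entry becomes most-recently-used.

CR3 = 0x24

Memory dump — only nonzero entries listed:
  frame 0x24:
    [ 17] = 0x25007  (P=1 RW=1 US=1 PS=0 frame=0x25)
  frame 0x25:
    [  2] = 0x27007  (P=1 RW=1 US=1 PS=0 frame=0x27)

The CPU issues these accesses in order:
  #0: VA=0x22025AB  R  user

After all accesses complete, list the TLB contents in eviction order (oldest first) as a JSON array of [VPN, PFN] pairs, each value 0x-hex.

Walk each access:
#0 VA=0x22025AB (r,user):
  L0: frame=0x24 idx=17 entry=0x25007 [P=1 RW=1 US=1 PS=0]
  L1: frame=0x25 idx=2 entry=0x27007 [P=1 RW=1 US=1 PS=0]
  → PA=0x275AB  (2 entries read)

TLB: [["0x2202", "0x27"]]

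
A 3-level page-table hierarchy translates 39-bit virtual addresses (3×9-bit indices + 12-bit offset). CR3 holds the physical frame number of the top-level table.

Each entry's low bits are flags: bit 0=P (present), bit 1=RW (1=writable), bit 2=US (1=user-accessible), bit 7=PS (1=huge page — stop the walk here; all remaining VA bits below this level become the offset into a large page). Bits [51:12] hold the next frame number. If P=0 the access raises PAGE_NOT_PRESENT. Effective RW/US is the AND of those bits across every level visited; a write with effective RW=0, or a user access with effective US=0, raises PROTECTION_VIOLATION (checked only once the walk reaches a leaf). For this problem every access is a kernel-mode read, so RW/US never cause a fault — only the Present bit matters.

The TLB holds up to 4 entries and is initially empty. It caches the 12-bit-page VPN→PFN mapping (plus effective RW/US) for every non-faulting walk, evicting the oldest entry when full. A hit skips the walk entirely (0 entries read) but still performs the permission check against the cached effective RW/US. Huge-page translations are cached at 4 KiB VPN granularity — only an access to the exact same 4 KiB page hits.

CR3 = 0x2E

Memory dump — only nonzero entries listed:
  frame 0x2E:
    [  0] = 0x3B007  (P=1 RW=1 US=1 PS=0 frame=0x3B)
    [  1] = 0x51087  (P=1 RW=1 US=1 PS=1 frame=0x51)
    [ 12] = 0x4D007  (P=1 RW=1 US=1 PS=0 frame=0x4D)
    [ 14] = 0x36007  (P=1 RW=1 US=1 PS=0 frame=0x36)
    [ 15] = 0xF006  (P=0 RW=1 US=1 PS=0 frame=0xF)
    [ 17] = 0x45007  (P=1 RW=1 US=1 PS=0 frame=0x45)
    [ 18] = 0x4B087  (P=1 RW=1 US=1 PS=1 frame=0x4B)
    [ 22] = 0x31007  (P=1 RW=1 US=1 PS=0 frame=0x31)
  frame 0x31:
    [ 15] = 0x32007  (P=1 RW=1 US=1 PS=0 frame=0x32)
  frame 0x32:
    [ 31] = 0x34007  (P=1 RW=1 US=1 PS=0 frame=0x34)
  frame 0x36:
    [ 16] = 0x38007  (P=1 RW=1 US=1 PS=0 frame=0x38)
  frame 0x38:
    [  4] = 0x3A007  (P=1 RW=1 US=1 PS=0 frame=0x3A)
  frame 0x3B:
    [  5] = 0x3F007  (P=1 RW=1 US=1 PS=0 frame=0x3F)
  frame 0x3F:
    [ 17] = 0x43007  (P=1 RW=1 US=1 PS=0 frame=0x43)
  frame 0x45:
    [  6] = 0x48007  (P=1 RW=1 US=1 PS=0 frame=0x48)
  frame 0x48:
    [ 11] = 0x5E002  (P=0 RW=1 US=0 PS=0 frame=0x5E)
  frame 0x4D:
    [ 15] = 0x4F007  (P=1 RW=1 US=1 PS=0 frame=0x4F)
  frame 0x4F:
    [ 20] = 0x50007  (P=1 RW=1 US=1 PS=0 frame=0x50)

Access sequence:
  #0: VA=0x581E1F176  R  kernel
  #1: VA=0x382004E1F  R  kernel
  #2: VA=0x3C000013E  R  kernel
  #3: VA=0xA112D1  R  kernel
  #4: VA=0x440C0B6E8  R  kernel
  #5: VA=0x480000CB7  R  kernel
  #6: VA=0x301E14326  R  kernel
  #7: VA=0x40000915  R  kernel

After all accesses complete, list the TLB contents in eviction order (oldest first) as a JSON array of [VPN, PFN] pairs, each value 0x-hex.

Walk each access:
#0 VA=0x581E1F176 (r,kernel):
  L0 @0x2E[22] → 0x31007  P=1,RW=1,US=1,PS=0
  L1 @0x31[15] → 0x32007  P=1,RW=1,US=1,PS=0
  L2 @0x32[31] → 0x34007  P=1,RW=1,US=1,PS=0
  ⇒ phys 0x34176  [3 reads]
#1 VA=0x382004E1F (r,kernel):
  L0 @0x2E[14] → 0x36007  P=1,RW=1,US=1,PS=0
  L1 @0x36[16] → 0x38007  P=1,RW=1,US=1,PS=0
  L2 @0x38[4] → 0x3A007  P=1,RW=1,US=1,PS=0
  ⇒ phys 0x3AE1F  [3 reads]
#2 VA=0x3C000013E (r,kernel):
  L0 @0x2E[15] → 0xF006  P=0,RW=1,US=1,PS=0
  ✗ PAGE_NOT_PRESENT  [1 reads]
#3 VA=0xA112D1 (r,kernel):
  L0 @0x2E[0] → 0x3B007  P=1,RW=1,US=1,PS=0
  L1 @0x3B[5] → 0x3F007  P=1,RW=1,US=1,PS=0
  L2 @0x3F[17] → 0x43007  P=1,RW=1,US=1,PS=0
  ⇒ phys 0x432D1  [3 reads]
#4 VA=0x440C0B6E8 (r,kernel):
  L0 @0x2E[17] → 0x45007  P=1,RW=1,US=1,PS=0
  L1 @0x45[6] → 0x48007  P=1,RW=1,US=1,PS=0
  L2 @0x48[11] → 0x5E002  P=0,RW=1,US=0,PS=0
  ✗ PAGE_NOT_PRESENT  [3 reads]
#5 VA=0x480000CB7 (r,kernel):
  L0 @0x2E[18] → 0x4B087  P=1,RW=1,US=1,PS=1
  ⇒ phys 0x4BCB7 (huge @L0)  [1 reads]
#6 VA=0x301E14326 (r,kernel):
  L0 @0x2E[12] → 0x4D007  P=1,RW=1,US=1,PS=0
  L1 @0x4D[15] → 0x4F007  P=1,RW=1,US=1,PS=0
  L2 @0x4F[20] → 0x50007  P=1,RW=1,US=1,PS=0
  ⇒ phys 0x50326  [3 reads]
#7 VA=0x40000915 (r,kernel):
  L0 @0x2E[1] → 0x51087  P=1,RW=1,US=1,PS=1
  ⇒ phys 0x51915 (huge @L0)  [1 reads]

TLB: [["0xA11", "0x43"], ["0x480000", "0x4B"], ["0x301E14", "0x50"], ["0x40000", "0x51"]]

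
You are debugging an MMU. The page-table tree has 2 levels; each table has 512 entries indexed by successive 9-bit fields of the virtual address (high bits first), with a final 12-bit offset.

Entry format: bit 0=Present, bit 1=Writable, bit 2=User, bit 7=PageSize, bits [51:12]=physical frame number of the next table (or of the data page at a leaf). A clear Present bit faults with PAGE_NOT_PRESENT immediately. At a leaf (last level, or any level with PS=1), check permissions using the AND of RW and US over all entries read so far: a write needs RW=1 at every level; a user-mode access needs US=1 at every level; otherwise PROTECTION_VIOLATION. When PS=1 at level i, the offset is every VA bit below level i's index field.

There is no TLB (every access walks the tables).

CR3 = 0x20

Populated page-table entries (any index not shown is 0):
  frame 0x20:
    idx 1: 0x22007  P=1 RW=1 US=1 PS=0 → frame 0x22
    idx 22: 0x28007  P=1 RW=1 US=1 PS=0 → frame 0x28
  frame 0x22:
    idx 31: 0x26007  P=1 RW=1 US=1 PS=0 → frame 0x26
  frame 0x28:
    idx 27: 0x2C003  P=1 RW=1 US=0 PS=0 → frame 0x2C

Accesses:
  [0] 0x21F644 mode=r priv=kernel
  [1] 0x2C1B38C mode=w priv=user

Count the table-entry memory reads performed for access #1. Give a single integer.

Per-access translation:
#0 VA=0x21F644 (r,kernel):
  lvl0: tbl 0x20, slot 1 ⇒ 0x22007 (P1/RW1/US1/PS0)
  lvl1: tbl 0x22, slot 31 ⇒ 0x26007 (P1/RW1/US1/PS0)
  ⇒ phys 0x26644  [2 reads]
#1 VA=0x2C1B38C (w,user):
  lvl0: tbl 0x20, slot 22 ⇒ 0x28007 (P1/RW1/US1/PS0)
  lvl1: tbl 0x28, slot 27 ⇒ 0x2C003 (P1/RW1/US0/PS0)
  ✗ PROTECTION_VIOLATION  [2 reads]

Entries read for #1: 2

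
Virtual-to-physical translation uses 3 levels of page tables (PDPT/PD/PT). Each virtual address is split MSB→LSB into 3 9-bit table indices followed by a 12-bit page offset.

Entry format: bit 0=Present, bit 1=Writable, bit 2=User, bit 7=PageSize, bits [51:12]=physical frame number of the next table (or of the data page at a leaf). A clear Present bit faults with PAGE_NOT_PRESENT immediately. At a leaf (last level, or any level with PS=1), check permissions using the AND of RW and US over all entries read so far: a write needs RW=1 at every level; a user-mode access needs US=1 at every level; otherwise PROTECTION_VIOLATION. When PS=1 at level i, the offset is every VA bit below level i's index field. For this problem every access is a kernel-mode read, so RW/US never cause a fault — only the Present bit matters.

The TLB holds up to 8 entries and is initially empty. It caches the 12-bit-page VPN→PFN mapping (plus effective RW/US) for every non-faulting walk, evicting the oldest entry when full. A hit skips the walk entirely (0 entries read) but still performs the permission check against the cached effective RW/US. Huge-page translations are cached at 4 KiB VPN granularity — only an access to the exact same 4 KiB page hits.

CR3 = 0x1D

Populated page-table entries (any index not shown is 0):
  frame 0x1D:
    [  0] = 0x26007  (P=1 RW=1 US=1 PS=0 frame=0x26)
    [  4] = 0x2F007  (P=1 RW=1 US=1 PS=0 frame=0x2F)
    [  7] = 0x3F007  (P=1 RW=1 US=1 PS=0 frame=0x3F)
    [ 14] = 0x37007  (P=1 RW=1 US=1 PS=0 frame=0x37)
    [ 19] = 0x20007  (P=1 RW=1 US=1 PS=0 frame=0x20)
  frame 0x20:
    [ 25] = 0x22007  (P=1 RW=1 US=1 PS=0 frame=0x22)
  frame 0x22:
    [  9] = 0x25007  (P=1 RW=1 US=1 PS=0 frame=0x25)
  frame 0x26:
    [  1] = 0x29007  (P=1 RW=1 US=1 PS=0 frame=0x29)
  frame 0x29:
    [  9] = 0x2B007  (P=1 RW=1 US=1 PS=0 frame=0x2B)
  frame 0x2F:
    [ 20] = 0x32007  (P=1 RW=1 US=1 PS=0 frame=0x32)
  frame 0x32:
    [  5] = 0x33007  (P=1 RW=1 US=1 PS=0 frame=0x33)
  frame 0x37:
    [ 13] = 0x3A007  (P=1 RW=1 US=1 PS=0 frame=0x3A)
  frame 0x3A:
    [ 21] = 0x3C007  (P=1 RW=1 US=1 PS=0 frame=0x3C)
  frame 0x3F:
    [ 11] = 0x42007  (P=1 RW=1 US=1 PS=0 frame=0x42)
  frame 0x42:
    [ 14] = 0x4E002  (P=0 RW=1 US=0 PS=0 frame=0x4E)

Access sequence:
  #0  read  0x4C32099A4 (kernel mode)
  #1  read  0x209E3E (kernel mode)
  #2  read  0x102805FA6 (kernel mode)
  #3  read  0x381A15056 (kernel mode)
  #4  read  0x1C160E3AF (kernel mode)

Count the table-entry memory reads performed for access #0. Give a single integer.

Trace:
#0 VA=0x4C32099A4 (r,kernel):
  [0] read 0x1D idx=19: raw=0x20007 flags P=1 W=1 U=1 S=0
  [1] read 0x20 idx=25: raw=0x22007 flags P=1 W=1 U=1 S=0
  [2] read 0x22 idx=9: raw=0x25007 flags P=1 W=1 U=1 S=0
  ✓ 0x259A4  — 3 lookups
#1 VA=0x209E3E (r,kernel):
  [0] read 0x1D idx=0: raw=0x26007 flags P=1 W=1 U=1 S=0
  [1] read 0x26 idx=1: raw=0x29007 flags P=1 W=1 U=1 S=0
  [2] read 0x29 idx=9: raw=0x2B007 flags P=1 W=1 U=1 S=0
  ✓ 0x2BE3E  — 3 lookups
#2 VA=0x102805FA6 (r,kernel):
  [0] read 0x1D idx=4: raw=0x2F007 flags P=1 W=1 U=1 S=0
  [1] read 0x2F idx=20: raw=0x32007 flags P=1 W=1 U=1 S=0
  [2] read 0x32 idx=5: raw=0x33007 flags P=1 W=1 U=1 S=0
  ✓ 0x33FA6  — 3 lookups
#3 VA=0x381A15056 (r,kernel):
  [0] read 0x1D idx=14: raw=0x37007 flags P=1 W=1 U=1 S=0
  [1] read 0x37 idx=13: raw=0x3A007 flags P=1 W=1 U=1 S=0
  [2] read 0x3A idx=21: raw=0x3C007 flags P=1 W=1 U=1 S=0
  ✓ 0x3C056  — 3 lookups
#4 VA=0x1C160E3AF (r,kernel):
  [0] read 0x1D idx=7: raw=0x3F007 flags P=1 W=1 U=1 S=0
  [1] read 0x3F idx=11: raw=0x42007 flags P=1 W=1 U=1 S=0
  [2] read 0x42 idx=14: raw=0x4E002 flags P=0 W=1 U=0 S=0
  ⇒ fault: PAGE_NOT_PRESENT  — 3 lookups

Entries read for #0: 3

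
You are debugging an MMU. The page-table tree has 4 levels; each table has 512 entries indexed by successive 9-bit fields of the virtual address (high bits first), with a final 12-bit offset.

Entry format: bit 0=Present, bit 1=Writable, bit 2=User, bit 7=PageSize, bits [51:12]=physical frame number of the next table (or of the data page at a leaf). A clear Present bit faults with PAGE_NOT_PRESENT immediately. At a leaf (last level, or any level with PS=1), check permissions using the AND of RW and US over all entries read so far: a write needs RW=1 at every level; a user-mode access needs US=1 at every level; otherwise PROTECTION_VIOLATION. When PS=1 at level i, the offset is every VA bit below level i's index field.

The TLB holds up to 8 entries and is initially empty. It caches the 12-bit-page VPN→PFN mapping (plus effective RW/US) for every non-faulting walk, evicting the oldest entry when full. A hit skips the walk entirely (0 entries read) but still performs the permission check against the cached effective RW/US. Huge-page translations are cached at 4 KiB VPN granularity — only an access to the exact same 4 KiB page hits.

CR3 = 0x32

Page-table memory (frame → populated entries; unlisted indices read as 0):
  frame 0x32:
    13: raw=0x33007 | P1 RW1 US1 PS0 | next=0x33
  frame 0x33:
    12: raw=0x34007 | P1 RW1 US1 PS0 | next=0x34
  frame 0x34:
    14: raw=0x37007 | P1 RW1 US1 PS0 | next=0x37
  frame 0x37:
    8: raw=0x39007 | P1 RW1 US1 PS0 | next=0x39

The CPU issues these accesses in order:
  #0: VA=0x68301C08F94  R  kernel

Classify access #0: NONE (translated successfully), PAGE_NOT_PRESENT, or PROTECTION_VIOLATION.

Walk each access:
#0 VA=0x68301C08F94 (r,kernel):
  L0: frame=0x32 idx=13 entry=0x33007 [P=1 RW=1 US=1 PS=0]
  L1: frame=0x33 idx=12 entry=0x34007 [P=1 RW=1 US=1 PS=0]
  L2: frame=0x34 idx=14 entry=0x37007 [P=1 RW=1 US=1 PS=0]
  L3: frame=0x37 idx=8 entry=0x39007 [P=1 RW=1 US=1 PS=0]
  ⇒ phys 0x39F94  [4 reads]

Access #0 fault: NONE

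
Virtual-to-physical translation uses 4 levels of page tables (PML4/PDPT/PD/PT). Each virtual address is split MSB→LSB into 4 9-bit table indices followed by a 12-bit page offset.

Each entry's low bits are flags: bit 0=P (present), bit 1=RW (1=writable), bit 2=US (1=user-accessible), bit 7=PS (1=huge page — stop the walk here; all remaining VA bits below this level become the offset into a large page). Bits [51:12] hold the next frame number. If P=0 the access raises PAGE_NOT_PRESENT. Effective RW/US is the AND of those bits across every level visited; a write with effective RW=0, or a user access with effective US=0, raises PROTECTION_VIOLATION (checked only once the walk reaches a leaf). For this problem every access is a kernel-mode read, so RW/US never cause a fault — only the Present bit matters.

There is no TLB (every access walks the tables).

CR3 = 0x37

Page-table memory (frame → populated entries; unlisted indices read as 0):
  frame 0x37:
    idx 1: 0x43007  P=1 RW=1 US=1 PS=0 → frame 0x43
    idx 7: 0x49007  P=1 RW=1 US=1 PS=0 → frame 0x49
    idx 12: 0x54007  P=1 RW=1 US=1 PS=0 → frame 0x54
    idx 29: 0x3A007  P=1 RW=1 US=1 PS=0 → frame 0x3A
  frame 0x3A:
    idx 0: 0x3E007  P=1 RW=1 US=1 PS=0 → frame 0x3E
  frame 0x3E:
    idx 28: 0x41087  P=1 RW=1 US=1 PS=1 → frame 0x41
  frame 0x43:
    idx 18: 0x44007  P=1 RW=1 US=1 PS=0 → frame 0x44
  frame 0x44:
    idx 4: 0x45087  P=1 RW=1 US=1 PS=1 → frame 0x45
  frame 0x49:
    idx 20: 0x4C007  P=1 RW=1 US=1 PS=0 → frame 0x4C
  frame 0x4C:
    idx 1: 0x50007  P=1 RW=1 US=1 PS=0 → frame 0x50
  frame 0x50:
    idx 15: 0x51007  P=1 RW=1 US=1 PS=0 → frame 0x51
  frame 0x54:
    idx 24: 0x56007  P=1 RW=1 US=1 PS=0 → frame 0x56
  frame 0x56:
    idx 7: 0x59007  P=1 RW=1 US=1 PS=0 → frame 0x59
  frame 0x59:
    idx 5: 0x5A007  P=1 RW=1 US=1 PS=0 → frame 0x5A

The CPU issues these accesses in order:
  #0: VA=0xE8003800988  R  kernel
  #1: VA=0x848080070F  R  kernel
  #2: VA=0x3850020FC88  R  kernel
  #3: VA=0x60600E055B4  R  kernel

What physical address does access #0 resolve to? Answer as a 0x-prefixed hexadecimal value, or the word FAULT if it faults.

Per-access translation:
#0 VA=0xE8003800988 (r,kernel):
  L0: frame=0x37 idx=29 entry=0x3A007 [P=1 RW=1 US=1 PS=0]
  L1: frame=0x3A idx=0 entry=0x3E007 [P=1 RW=1 US=1 PS=0]
  L2: frame=0x3E idx=28 entry=0x41087 [P=1 RW=1 US=1 PS=1]
  ✓ 0x41988 (huge @L2)  — 3 lookups
#1 VA=0x848080070F (r,kernel):
  L0: frame=0x37 idx=1 entry=0x43007 [P=1 RW=1 US=1 PS=0]
  L1: frame=0x43 idx=18 entry=0x44007 [P=1 RW=1 US=1 PS=0]
  L2: frame=0x44 idx=4 entry=0x45087 [P=1 RW=1 US=1 PS=1]
  ✓ 0x4570F (huge @L2)  — 3 lookups
#2 VA=0x3850020FC88 (r,kernel):
  L0: frame=0x37 idx=7 entry=0x49007 [P=1 RW=1 US=1 PS=0]
  L1: frame=0x49 idx=20 entry=0x4C007 [P=1 RW=1 US=1 PS=0]
  L2: frame=0x4C idx=1 entry=0x50007 [P=1 RW=1 US=1 PS=0]
  L3: frame=0x50 idx=15 entry=0x51007 [P=1 RW=1 US=1 PS=0]
  ✓ 0x51C88  — 4 lookups
#3 VA=0x60600E055B4 (r,kernel):
  L0: frame=0x37 idx=12 entry=0x54007 [P=1 RW=1 US=1 PS=0]
  L1: frame=0x54 idx=24 entry=0x56007 [P=1 RW=1 US=1 PS=0]
  L2: frame=0x56 idx=7 entry=0x59007 [P=1 RW=1 US=1 PS=0]
  L3: frame=0x59 idx=5 entry=0x5A007 [P=1 RW=1 US=1 PS=0]
  ✓ 0x5A5B4  — 4 lookups

Access #0 PA: 0x41988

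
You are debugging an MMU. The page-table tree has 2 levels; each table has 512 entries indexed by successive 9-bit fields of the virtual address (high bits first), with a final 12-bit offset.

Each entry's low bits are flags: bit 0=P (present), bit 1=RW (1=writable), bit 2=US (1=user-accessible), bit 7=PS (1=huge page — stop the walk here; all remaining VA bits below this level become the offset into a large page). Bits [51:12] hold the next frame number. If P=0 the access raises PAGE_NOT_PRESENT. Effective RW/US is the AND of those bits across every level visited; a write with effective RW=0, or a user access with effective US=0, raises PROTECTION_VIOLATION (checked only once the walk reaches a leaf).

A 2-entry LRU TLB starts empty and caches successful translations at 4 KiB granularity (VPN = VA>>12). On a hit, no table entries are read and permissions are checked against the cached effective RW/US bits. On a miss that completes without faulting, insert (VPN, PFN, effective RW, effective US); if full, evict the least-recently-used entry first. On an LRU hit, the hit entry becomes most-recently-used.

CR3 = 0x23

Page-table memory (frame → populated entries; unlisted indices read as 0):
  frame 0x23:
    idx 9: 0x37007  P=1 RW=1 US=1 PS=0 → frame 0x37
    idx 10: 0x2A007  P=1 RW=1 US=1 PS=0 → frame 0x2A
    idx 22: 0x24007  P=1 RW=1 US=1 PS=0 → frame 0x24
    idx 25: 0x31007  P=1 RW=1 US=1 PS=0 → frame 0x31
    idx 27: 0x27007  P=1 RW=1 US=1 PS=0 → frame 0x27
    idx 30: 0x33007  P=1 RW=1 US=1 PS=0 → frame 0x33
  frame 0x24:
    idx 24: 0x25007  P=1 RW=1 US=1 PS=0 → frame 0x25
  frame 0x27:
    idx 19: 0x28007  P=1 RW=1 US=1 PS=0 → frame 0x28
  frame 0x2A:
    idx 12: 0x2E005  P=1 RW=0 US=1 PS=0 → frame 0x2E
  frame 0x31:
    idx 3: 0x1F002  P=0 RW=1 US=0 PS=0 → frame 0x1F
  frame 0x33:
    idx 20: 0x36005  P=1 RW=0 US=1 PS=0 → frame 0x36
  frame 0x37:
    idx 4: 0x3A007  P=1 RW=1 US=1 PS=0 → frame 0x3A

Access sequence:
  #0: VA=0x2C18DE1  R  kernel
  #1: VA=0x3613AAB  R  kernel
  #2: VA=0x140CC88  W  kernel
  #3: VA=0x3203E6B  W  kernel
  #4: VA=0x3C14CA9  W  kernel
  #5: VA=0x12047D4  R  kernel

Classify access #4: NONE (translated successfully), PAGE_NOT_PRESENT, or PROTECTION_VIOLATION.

Trace:
#0 VA=0x2C18DE1 (r,kernel):
  L0: frame=0x23 idx=22 entry=0x24007 [P=1 RW=1 US=1 PS=0]
  L1: frame=0x24 idx=24 entry=0x25007 [P=1 RW=1 US=1 PS=0]
  ⇒ phys 0x25DE1  [2 reads]
#1 VA=0x3613AAB (r,kernel):
  L0: frame=0x23 idx=27 entry=0x27007 [P=1 RW=1 US=1 PS=0]
  L1: frame=0x27 idx=19 entry=0x28007 [P=1 RW=1 US=1 PS=0]
  ⇒ phys 0x28AAB  [2 reads]
#2 VA=0x140CC88 (w,kernel):
  L0: frame=0x23 idx=10 entry=0x2A007 [P=1 RW=1 US=1 PS=0]
  L1: frame=0x2A idx=12 entry=0x2E005 [P=1 RW=0 US=1 PS=0]
  ✗ PROTECTION_VIOLATION  [2 reads]
#3 VA=0x3203E6B (w,kernel):
  L0: frame=0x23 idx=25 entry=0x31007 [P=1 RW=1 US=1 PS=0]
  L1: frame=0x31 idx=3 entry=0x1F002 [P=0 RW=1 US=0 PS=0]
  ✗ PAGE_NOT_PRESENT  [2 reads]
#4 VA=0x3C14CA9 (w,kernel):
  L0: frame=0x23 idx=30 entry=0x33007 [P=1 RW=1 US=1 PS=0]
  L1: frame=0x33 idx=20 entry=0x36005 [P=1 RW=0 US=1 PS=0]
  ✗ PROTECTION_VIOLATION  [2 reads]
#5 VA=0x12047D4 (r,kernel):
  L0: frame=0x23 idx=9 entry=0x37007 [P=1 RW=1 US=1 PS=0]
  L1: frame=0x37 idx=4 entry=0x3A007 [P=1 RW=1 US=1 PS=0]
  ⇒ phys 0x3A7D4  [2 reads]

Access #4 fault: PROTECTION_VIOLATION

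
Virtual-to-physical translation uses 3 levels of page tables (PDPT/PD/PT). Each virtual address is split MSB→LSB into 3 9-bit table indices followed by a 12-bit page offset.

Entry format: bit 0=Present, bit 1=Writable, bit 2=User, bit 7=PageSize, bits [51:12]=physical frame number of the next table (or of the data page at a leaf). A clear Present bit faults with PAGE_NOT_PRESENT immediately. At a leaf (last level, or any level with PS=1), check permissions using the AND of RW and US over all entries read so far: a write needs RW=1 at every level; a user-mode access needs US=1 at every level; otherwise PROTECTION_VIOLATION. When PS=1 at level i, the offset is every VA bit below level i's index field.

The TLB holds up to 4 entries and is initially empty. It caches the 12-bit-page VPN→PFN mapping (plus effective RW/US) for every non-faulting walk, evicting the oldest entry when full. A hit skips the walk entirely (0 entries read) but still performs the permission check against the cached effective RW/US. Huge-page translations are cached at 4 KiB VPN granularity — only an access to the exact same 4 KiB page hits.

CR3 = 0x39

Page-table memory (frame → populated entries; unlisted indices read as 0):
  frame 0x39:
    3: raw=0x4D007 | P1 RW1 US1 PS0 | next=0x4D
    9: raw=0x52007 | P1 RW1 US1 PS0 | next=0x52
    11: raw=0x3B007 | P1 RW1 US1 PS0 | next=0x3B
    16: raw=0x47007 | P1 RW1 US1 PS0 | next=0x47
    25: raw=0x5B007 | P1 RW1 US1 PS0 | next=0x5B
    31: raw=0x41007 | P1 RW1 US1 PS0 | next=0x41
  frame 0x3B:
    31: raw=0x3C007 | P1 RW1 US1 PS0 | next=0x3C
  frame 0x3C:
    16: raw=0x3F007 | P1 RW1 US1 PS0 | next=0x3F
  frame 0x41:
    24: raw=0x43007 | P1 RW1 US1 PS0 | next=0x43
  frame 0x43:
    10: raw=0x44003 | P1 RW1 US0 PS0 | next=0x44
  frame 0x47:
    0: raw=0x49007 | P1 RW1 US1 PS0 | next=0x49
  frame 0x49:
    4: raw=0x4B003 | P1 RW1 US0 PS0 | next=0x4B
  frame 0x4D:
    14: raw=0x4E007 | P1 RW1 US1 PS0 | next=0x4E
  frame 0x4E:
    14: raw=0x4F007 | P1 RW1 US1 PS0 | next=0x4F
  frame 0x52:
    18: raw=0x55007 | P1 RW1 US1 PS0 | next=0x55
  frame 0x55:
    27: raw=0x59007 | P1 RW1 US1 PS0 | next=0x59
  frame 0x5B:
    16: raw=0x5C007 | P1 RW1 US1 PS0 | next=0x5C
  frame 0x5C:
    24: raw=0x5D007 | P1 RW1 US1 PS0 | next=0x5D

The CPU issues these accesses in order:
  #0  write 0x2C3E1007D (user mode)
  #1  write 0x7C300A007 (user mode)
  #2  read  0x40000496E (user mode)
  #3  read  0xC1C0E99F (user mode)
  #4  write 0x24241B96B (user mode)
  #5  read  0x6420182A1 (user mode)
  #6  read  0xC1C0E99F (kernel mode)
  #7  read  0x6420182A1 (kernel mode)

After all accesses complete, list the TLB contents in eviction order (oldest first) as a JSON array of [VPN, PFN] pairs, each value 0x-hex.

Trace:
#0 VA=0x2C3E1007D (w,user):
  L0: frame=0x39 idx=11 entry=0x3B007 [P=1 RW=1 US=1 PS=0]
  L1: frame=0x3B idx=31 entry=0x3C007 [P=1 RW=1 US=1 PS=0]
  L2: frame=0x3C idx=16 entry=0x3F007 [P=1 RW=1 US=1 PS=0]
  ⇒ phys 0x3F07D  [3 reads]
#1 VA=0x7C300A007 (w,user):
  L0: frame=0x39 idx=31 entry=0x41007 [P=1 RW=1 US=1 PS=0]
  L1: frame=0x41 idx=24 entry=0x43007 [P=1 RW=1 US=1 PS=0]
  L2: frame=0x43 idx=10 entry=0x44003 [P=1 RW=1 US=0 PS=0]
  ⇒ fault: PROTECTION_VIOLATION  — 3 lookups
#2 VA=0x40000496E (r,user):
  L0: frame=0x39 idx=16 entry=0x47007 [P=1 RW=1 US=1 PS=0]
  L1: frame=0x47 idx=0 entry=0x49007 [P=1 RW=1 US=1 PS=0]
  L2: frame=0x49 idx=4 entry=0x4B003 [P=1 RW=1 US=0 PS=0]
  ⇒ fault: PROTECTION_VIOLATION  — 3 lookups
#3 VA=0xC1C0E99F (r,user):
  L0: frame=0x39 idx=3 entry=0x4D007 [P=1 RW=1 US=1 PS=0]
  L1: frame=0x4D idx=14 entry=0x4E007 [P=1 RW=1 US=1 PS=0]
  L2: frame=0x4E idx=14 entry=0x4F007 [P=1 RW=1 US=1 PS=0]
  ⇒ phys 0x4F99F  [3 reads]
#4 VA=0x24241B96B (w,user):
  L0: frame=0x39 idx=9 entry=0x52007 [P=1 RW=1 US=1 PS=0]
  L1: frame=0x52 idx=18 entry=0x55007 [P=1 RW=1 US=1 PS=0]
  L2: frame=0x55 idx=27 entry=0x59007 [P=1 RW=1 US=1 PS=0]
  ⇒ phys 0x5996B  [3 reads]
#5 VA=0x6420182A1 (r,user):
  L0: frame=0x39 idx=25 entry=0x5B007 [P=1 RW=1 US=1 PS=0]
  L1: frame=0x5B idx=16 entry=0x5C007 [P=1 RW=1 US=1 PS=0]
  L2: frame=0x5C idx=24 entry=0x5D007 [P=1 RW=1 US=1 PS=0]
  ⇒ phys 0x5D2A1  [3 reads]
#6 VA=0xC1C0E99F (r,kernel):
  TLB hit vpn=0xC1C0E → PA=0x4F99F
#7 VA=0x6420182A1 (r,kernel):
  TLB hit vpn=0x642018 → PA=0x5D2A1

TLB: [["0x2C3E10", "0x3F"], ["0xC1C0E", "0x4F"], ["0x24241B", "0x59"], ["0x642018", "0x5D"]]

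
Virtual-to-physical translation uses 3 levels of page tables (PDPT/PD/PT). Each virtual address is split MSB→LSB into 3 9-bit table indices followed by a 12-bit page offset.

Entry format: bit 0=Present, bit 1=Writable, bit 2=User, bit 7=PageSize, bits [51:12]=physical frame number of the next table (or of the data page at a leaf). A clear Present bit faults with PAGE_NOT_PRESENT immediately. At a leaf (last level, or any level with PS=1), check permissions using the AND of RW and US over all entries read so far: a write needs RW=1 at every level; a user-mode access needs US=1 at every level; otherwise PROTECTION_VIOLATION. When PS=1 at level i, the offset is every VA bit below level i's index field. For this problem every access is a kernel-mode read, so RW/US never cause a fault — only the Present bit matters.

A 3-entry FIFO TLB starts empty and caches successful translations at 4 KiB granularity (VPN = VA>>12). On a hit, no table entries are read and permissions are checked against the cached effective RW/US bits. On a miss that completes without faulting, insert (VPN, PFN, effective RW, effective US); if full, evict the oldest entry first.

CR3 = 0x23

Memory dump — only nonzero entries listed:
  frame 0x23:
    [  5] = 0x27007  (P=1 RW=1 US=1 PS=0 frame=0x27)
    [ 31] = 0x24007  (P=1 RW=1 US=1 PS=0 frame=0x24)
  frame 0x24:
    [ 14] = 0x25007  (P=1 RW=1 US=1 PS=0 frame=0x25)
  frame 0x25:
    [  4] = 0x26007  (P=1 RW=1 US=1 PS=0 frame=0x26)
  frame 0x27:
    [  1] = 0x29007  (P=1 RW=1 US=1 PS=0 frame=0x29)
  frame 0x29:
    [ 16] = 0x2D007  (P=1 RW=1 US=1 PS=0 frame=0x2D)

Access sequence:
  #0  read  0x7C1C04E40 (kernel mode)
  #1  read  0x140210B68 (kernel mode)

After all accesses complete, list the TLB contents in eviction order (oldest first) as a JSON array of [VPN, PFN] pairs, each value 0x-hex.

Per-access translation:
#0 VA=0x7C1C04E40 (r,kernel):
  lvl0: tbl 0x23, slot 31 ⇒ 0x24007 (P1/RW1/US1/PS0)
  lvl1: tbl 0x24, slot 14 ⇒ 0x25007 (P1/RW1/US1/PS0)
  lvl2: tbl 0x25, slot 4 ⇒ 0x26007 (P1/RW1/US1/PS0)
  ⇒ phys 0x26E40  [3 reads]
#1 VA=0x140210B68 (r,kernel):
  lvl0: tbl 0x23, slot 5 ⇒ 0x27007 (P1/RW1/US1/PS0)
  lvl1: tbl 0x27, slot 1 ⇒ 0x29007 (P1/RW1/US1/PS0)
  lvl2: tbl 0x29, slot 16 ⇒ 0x2D007 (P1/RW1/US1/PS0)
  ⇒ phys 0x2DB68  [3 reads]

TLB: [["0x7C1C04", "0x26"], ["0x140210", "0x2D"]]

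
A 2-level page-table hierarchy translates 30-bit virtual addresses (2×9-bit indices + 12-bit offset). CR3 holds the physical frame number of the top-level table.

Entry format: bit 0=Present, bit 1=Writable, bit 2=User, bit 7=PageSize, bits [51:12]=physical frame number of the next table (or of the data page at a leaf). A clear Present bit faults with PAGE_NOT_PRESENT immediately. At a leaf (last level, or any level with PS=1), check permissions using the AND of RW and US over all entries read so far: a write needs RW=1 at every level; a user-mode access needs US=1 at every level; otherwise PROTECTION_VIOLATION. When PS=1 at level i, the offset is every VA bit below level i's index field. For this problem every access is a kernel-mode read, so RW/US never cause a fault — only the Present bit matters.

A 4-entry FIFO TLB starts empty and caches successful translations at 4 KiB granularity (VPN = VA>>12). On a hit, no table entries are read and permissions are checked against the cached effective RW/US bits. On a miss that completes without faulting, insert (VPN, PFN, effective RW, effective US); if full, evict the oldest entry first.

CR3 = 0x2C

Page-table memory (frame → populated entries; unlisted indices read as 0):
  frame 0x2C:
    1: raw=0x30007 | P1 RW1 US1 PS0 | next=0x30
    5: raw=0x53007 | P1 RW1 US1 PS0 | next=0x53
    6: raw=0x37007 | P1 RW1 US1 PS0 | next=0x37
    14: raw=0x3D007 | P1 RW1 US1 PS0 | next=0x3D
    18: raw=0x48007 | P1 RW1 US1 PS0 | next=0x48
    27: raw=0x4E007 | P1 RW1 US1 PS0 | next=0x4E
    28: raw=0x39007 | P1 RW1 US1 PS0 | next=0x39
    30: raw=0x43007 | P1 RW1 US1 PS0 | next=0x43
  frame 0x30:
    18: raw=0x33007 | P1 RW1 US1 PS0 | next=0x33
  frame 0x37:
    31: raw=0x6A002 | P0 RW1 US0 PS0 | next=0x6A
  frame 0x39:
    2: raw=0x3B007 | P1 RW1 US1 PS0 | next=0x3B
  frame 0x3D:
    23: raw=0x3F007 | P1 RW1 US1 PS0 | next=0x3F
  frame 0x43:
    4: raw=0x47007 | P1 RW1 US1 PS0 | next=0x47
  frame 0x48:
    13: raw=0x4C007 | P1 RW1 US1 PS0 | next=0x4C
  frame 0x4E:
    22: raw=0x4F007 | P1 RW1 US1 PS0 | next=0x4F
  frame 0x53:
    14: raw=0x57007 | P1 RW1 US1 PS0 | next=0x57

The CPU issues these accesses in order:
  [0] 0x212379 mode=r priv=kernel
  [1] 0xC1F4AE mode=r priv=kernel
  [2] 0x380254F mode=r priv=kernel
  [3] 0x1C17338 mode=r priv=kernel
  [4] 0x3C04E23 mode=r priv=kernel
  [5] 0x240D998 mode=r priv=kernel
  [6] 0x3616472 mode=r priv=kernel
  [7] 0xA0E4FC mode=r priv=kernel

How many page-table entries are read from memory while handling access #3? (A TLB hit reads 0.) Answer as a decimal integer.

Trace:
#0 VA=0x212379 (r,kernel):
  [0] read 0x2C idx=1: raw=0x30007 flags P=1 W=1 U=1 S=0
  [1] read 0x30 idx=18: raw=0x33007 flags P=1 W=1 U=1 S=0
  ⇒ phys 0x33379  [2 reads]
#1 VA=0xC1F4AE (r,kernel):
  [0] read 0x2C idx=6: raw=0x37007 flags P=1 W=1 U=1 S=0
  [1] read 0x37 idx=31: raw=0x6A002 flags P=0 W=1 U=0 S=0
  → PAGE_NOT_PRESENT  (2 entries read)
#2 VA=0x380254F (r,kernel):
  [0] read 0x2C idx=28: raw=0x39007 flags P=1 W=1 U=1 S=0
  [1] read 0x39 idx=2: raw=0x3B007 flags P=1 W=1 U=1 S=0
  ⇒ phys 0x3B54F  [2 reads]
#3 VA=0x1C17338 (r,kernel):
  [0] read 0x2C idx=14: raw=0x3D007 flags P=1 W=1 U=1 S=0
  [1] read 0x3D idx=23: raw=0x3F007 flags P=1 W=1 U=1 S=0
  ⇒ phys 0x3F338  [2 reads]
#4 VA=0x3C04E23 (r,kernel):
  [0] read 0x2C idx=30: raw=0x43007 flags P=1 W=1 U=1 S=0
  [1] read 0x43 idx=4: raw=0x47007 flags P=1 W=1 U=1 S=0
  ⇒ phys 0x47E23  [2 reads]
#5 VA=0x240D998 (r,kernel):
  [0] read 0x2C idx=18: raw=0x48007 flags P=1 W=1 U=1 S=0
  [1] read 0x48 idx=13: raw=0x4C007 flags P=1 W=1 U=1 S=0
  ⇒ phys 0x4C998  [2 reads]
#6 VA=0x3616472 (r,kernel):
  [0] read 0x2C idx=27: raw=0x4E007 flags P=1 W=1 U=1 S=0
  [1] read 0x4E idx=22: raw=0x4F007 flags P=1 W=1 U=1 S=0
  ⇒ phys 0x4F472  [2 reads]
#7 VA=0xA0E4FC (r,kernel):
  [0] read 0x2C idx=5: raw=0x53007 flags P=1 W=1 U=1 S=0
  [1] read 0x53 idx=14: raw=0x57007 flags P=1 W=1 U=1 S=0
  ⇒ phys 0x574FC  [2 reads]

Entries read for #3: 2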